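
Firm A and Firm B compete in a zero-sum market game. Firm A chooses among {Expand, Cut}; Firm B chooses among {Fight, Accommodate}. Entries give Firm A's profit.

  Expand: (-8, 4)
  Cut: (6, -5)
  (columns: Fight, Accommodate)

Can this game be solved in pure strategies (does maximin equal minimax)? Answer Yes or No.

No

Row minima: Expand → -8, Cut → -5; maximin = -5.
Column maxima: Fight → 6, Accommodate → 4; minimax = 4.
-5 ≠ 4, so no pure-strategy equilibrium exists.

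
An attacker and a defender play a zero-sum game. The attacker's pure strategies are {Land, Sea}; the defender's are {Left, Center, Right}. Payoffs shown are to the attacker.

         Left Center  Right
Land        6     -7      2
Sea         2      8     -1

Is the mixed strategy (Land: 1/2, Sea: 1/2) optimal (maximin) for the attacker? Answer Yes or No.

Yes

Against Left this mix gives (1/2)·6 + (1/2)·2 = 4.
Against Center this mix gives (1/2)·(-7) + (1/2)·8 = 1/2.
Against Right this mix gives (1/2)·2 + (1/2)·(-1) = 1/2.
All of the defender's active replies (Center, Right) yield 1/2, and no column does worse for the attacker. The mix makes the defender indifferent and guarantees 1/2, so it is optimal.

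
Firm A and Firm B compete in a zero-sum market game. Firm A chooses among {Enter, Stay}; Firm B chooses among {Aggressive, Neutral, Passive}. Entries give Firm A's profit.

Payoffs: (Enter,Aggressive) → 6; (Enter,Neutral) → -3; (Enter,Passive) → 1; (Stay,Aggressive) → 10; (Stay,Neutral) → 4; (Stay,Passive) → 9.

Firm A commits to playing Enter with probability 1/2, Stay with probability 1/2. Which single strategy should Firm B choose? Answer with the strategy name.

If Firm B plays Aggressive, Firm A's expected payoff is (1/2)·6 + (1/2)·10 = 8.
If Firm B plays Neutral, Firm A's expected payoff is (1/2)·(-3) + (1/2)·4 = 1/2.
If Firm B plays Passive, Firm A's expected payoff is (1/2)·1 + (1/2)·9 = 5.
Firm B minimizes Firm A's payoff; the smallest is 1/2, so the best response is Neutral.

Neutral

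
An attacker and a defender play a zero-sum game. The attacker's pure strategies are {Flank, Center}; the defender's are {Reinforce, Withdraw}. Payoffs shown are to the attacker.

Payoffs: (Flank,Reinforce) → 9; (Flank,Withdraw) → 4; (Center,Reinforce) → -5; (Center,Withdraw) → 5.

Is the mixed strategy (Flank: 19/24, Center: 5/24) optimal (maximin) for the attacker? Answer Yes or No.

Against Reinforce this mix gives (19/24)·9 + (5/24)·(-5) = 73/12.
Against Withdraw this mix gives (19/24)·4 + (5/24)·5 = 101/24.
The defender will play Withdraw, holding the attacker to 101/24. Shifting weight toward the row that does better against Withdraw would raise this floor (the equalizing mix achieves 13/3 against both Withdraw and Reinforce), so the proposed strategy is not optimal.

No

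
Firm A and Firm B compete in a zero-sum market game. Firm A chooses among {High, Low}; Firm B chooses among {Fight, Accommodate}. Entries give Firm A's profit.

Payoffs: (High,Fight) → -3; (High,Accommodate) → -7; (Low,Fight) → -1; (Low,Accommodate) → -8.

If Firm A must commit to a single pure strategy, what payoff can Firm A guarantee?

Row minima: High → -7, Low → -8.
The best of these is -7.

-7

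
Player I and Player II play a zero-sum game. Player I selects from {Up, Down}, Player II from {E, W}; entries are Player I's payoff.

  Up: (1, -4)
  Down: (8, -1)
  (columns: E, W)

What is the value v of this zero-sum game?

Row minima: Up → -4, Down → -1; maximin = -1.
Column maxima: E → 8, W → -1; minimax = -1.
Since maximin = minimax = -1, there is a saddle point and the value is -1.

-1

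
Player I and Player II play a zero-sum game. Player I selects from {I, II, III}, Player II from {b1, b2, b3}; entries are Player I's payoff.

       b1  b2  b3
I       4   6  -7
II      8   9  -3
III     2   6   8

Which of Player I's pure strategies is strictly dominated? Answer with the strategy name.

I

II gives a strictly higher payoff than I against every column: 8 > 4, 9 > 6, -3 > -7.
So I is strictly dominated and Player I never plays it.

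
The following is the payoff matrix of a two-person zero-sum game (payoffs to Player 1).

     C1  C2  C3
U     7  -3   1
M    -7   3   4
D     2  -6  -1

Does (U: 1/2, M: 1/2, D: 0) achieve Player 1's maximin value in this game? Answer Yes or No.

Yes

Against C1 this mix gives (1/2)·7 + (1/2)·(-7) = 0.
Against C2 this mix gives (1/2)·(-3) + (1/2)·3 = 0.
Against C3 this mix gives (1/2)·1 + (1/2)·4 = 5/2.
All of Player 2's active replies (C1, C2) yield 0, and no column does worse for Player 1. The mix makes Player 2 indifferent and guarantees 0, so it is optimal.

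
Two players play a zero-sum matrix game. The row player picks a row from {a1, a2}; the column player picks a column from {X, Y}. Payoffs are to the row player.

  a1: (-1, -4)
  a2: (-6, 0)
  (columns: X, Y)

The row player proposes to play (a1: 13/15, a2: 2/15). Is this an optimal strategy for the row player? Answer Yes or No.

Against X this mix gives (13/15)·(-1) + (2/15)·(-6) = -5/3.
Against Y this mix gives (13/15)·(-4) + (2/15)·0 = -52/15.
The column player will play Y, holding the row player to -52/15. Shifting weight toward the row that does better against Y would raise this floor (the equalizing mix achieves -8/3 against both Y and X), so the proposed strategy is not optimal.

No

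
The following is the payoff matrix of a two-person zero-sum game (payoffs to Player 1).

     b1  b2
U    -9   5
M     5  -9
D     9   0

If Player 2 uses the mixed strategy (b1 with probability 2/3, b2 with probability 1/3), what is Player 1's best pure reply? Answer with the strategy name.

Expected payoff of U: (2/3)·(-9) + (1/3)·5 = -13/3.
Expected payoff of M: (2/3)·5 + (1/3)·(-9) = 1/3.
Expected payoff of D: (2/3)·9 + (1/3)·0 = 6.
The largest is 6, so Player 1's best response is D.

D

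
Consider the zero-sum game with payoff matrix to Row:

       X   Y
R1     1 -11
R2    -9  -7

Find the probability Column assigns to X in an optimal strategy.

2/7

Row minima: R1 → -11, R2 → -9; maximin = -9.
Column maxima: X → 1, Y → -7; minimax = -7.
-9 ≠ -7, so there is no saddle point; optimal play is mixed.
Let Row play R1 with probability p. Expected payoff against X: 1p + (-9)(1−p) = 10p − 9; against Y: (-11)p + (-7)(1−p) = −4p − 7.
Setting these equal: 10p − 9 = −4p − 7 ⇒ 14p = 2 ⇒ p = 1/7, and the value is (10)·(1/7) − 9 = -53/7.
For Column: with q = P(X), equating R1's and R2's payoffs gives 12q − 11 = −2q − 7 ⇒ q = 2/7.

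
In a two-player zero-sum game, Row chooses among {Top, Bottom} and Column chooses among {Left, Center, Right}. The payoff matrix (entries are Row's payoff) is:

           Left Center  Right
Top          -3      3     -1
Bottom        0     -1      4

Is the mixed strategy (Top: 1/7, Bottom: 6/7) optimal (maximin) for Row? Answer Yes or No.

Yes

Against Left this mix gives (1/7)·(-3) + (6/7)·0 = -3/7.
Against Center this mix gives (1/7)·3 + (6/7)·(-1) = -3/7.
Against Right this mix gives (1/7)·(-1) + (6/7)·4 = 23/7.
All of Column's active replies (Left, Center) yield -3/7, and no column does worse for Row. The mix makes Column indifferent and guarantees -3/7, so it is optimal.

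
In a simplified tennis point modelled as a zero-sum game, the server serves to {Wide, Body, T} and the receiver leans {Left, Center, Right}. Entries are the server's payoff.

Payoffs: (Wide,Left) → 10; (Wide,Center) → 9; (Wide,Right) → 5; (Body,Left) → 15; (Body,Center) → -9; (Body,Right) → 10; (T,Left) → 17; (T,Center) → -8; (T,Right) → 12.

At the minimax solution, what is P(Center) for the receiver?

Row minima: Wide → 5, Body → -9, T → -8; maximin = 5.
Column maxima: Left → 17, Center → 9, Right → 12; minimax = 9.
5 ≠ 9, so there is no saddle point; optimal play is mixed.
Body is strictly dominated by T, so the server never plays it.
Left is strictly dominated by Center (it gives the server strictly more in every row), so the receiver never plays it.
On the remaining 2×2 (Wide, T vs Center, Right):
Let the server play Wide with probability p. Expected payoff against Center: 9p + (-8)(1−p) = 17p − 8; against Right: 5p + 12(1−p) = −7p + 12.
Setting these equal: 17p − 8 = −7p + 12 ⇒ 24p = 20 ⇒ p = 5/6, and the value is (17)·(5/6) − 8 = 37/6.
For the receiver: with q = P(Center), equating Wide's and T's payoffs gives 4q + 5 = −20q + 12 ⇒ q = 7/24.

7/24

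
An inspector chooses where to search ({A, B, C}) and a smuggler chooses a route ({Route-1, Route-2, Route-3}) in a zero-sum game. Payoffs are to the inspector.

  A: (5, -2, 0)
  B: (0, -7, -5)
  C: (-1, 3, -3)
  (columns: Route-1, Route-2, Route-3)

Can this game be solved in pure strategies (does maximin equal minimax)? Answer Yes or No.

No

Row minima: A → -2, B → -7, C → -3; maximin = -2.
Column maxima: Route-1 → 5, Route-2 → 3, Route-3 → 0; minimax = 0.
-2 ≠ 0, so no pure-strategy equilibrium exists.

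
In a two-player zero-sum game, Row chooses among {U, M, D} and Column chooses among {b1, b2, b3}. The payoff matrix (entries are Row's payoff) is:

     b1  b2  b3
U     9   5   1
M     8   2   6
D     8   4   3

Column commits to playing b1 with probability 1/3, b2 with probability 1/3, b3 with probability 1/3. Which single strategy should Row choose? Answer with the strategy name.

Expected payoff of U: (1/3)·9 + (1/3)·5 + (1/3)·1 = 5.
Expected payoff of M: (1/3)·8 + (1/3)·2 + (1/3)·6 = 16/3.
Expected payoff of D: (1/3)·8 + (1/3)·4 + (1/3)·3 = 5.
The largest is 16/3, so Row's best response is M.

M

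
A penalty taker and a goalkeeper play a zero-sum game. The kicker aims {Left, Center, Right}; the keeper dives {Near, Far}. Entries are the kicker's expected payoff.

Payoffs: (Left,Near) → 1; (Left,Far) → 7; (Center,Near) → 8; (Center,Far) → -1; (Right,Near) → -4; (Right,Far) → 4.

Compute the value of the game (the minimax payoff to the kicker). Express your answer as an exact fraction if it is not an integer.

Row minima: Left → 1, Center → -1, Right → -4; maximin = 1.
Column maxima: Near → 8, Far → 7; minimax = 7.
1 ≠ 7, so there is no saddle point; optimal play is mixed.
Right is strictly dominated by Left, so the kicker never plays it.
On the remaining 2×2 (Left, Center vs Near, Far):
Let the kicker play Left with probability p. Expected payoff against Near: 1p + 8(1−p) = −7p + 8; against Far: 7p + (-1)(1−p) = 8p − 1.
Setting these equal: −7p + 8 = 8p − 1 ⇒ −15p = -9 ⇒ p = 3/5, and the value is (-7)·(3/5) + 8 = 19/5.
For the keeper: with q = P(Near), equating Left's and Center's payoffs gives −6q + 7 = 9q − 1 ⇒ q = 8/15.

19/5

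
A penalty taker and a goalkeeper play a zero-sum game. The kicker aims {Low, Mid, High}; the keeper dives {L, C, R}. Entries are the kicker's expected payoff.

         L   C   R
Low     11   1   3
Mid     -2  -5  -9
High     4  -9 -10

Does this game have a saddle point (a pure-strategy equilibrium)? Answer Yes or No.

Row minima: Low → 1, Mid → -9, High → -10; maximin = 1.
Column maxima: L → 11, C → 1, R → 3; minimax = 1.
maximin = minimax = 1, so a saddle point exists.

Yes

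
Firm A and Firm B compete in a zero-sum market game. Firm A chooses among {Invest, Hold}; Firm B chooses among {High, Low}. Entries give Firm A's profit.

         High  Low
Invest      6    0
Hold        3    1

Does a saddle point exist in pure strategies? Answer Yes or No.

Row minima: Invest → 0, Hold → 1; maximin = 1.
Column maxima: High → 6, Low → 1; minimax = 1.
maximin = minimax = 1, so a saddle point exists.

Yes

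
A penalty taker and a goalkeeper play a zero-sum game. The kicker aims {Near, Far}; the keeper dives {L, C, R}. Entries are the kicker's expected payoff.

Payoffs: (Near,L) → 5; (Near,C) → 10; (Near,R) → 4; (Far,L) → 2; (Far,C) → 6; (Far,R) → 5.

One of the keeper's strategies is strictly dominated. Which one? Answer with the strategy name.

L holds the kicker's payoff strictly below C in every row: 5 < 10, 2 < 6.
So C is strictly dominated for the keeper.

C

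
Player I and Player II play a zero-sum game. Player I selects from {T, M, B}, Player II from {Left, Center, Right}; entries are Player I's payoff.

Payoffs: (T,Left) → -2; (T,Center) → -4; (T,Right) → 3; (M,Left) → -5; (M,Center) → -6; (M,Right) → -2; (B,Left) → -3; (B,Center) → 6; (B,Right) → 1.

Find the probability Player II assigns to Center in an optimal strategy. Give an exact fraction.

1/11

Row minima: T → -4, M → -6, B → -3; maximin = -3.
Column maxima: Left → -2, Center → 6, Right → 3; minimax = -2.
-3 ≠ -2, so there is no saddle point; optimal play is mixed.
M is strictly dominated by T, so Player I never plays it.
Right is strictly dominated by Left (it gives Player I strictly more in every row), so Player II never plays it.
On the remaining 2×2 (T, B vs Left, Center):
Let Player I play T with probability p. Expected payoff against Left: (-2)p + (-3)(1−p) = p − 3; against Center: (-4)p + 6(1−p) = −10p + 6.
Setting these equal: p − 3 = −10p + 6 ⇒ 11p = 9 ⇒ p = 9/11, and the value is (1)·(9/11) − 3 = -24/11.
For Player II: with q = P(Left), equating T's and B's payoffs gives 2q − 4 = −9q + 6 ⇒ q = 10/11.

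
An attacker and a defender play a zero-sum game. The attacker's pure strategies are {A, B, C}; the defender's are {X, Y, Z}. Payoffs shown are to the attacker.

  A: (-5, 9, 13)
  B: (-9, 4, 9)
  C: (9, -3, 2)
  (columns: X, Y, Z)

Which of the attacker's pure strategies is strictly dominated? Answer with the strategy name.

A gives a strictly higher payoff than B against every column: -5 > -9, 9 > 4, 13 > 9.
So B is strictly dominated and the attacker never plays it.

B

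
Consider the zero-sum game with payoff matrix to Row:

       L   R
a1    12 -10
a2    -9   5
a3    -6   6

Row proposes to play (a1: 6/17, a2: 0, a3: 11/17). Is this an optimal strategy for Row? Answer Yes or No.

Yes

Against L this mix gives (6/17)·12 + (11/17)·(-6) = 6/17.
Against R this mix gives (6/17)·(-10) + (11/17)·6 = 6/17.
All of Column's active replies (L, R) yield 6/17, and no column does worse for Row. The mix makes Column indifferent and guarantees 6/17, so it is optimal.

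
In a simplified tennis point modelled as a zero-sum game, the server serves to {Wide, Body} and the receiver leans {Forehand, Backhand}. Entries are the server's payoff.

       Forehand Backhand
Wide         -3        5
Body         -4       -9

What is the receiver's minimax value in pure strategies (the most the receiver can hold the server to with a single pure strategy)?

Column maxima: Forehand → -3, Backhand → 5.
The smallest of these is -3.

-3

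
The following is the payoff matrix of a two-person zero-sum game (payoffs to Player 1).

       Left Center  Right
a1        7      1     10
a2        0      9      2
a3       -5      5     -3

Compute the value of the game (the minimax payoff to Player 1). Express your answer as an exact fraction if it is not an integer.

21/5

Row minima: a1 → 1, a2 → 0, a3 → -5; maximin = 1.
Column maxima: Left → 7, Center → 9, Right → 10; minimax = 7.
1 ≠ 7, so there is no saddle point; optimal play is mixed.
a3 is strictly dominated by a2, so Player 1 never plays it.
Right is strictly dominated by Left (it gives Player 1 strictly more in every row), so Player 2 never plays it.
On the remaining 2×2 (a1, a2 vs Left, Center):
Let Player 1 play a1 with probability p. Expected payoff against Left: 7p + 0(1−p) = 7p; against Center: 1p + 9(1−p) = −8p + 9.
Setting these equal: 7p = −8p + 9 ⇒ 15p = 9 ⇒ p = 3/5, and the value is (7)·(3/5) = 21/5.
For Player 2: with q = P(Left), equating a1's and a2's payoffs gives 6q + 1 = −9q + 9 ⇒ q = 8/15.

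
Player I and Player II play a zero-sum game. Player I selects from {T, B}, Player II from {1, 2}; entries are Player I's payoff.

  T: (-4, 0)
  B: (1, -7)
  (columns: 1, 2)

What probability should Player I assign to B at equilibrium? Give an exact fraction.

1/3

Row minima: T → -4, B → -7; maximin = -4.
Column maxima: 1 → 1, 2 → 0; minimax = 0.
-4 ≠ 0, so there is no saddle point; optimal play is mixed.
Let Player I play T with probability p. Expected payoff against 1: (-4)p + 1(1−p) = −5p + 1; against 2: 0p + (-7)(1−p) = 7p − 7.
Setting these equal: −5p + 1 = 7p − 7 ⇒ −12p = -8 ⇒ p = 2/3, and the value is (-5)·(2/3) + 1 = -7/3.
For Player II: with q = P(1), equating T's and B's payoffs gives −4q = 8q − 7 ⇒ q = 7/12.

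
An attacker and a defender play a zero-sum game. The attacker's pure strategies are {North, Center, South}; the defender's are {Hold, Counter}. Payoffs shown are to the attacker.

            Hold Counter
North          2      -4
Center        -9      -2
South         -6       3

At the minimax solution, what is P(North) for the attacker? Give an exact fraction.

Row minima: North → -4, Center → -9, South → -6; maximin = -4.
Column maxima: Hold → 2, Counter → 3; minimax = 2.
-4 ≠ 2, so there is no saddle point; optimal play is mixed.
Center is strictly dominated by South, so the attacker never plays it.
On the remaining 2×2 (North, South vs Hold, Counter):
Let the attacker play North with probability p. Expected payoff against Hold: 2p + (-6)(1−p) = 8p − 6; against Counter: (-4)p + 3(1−p) = −7p + 3.
Setting these equal: 8p − 6 = −7p + 3 ⇒ 15p = 9 ⇒ p = 3/5, and the value is (8)·(3/5) − 6 = -6/5.
For the defender: with q = P(Hold), equating North's and South's payoffs gives 6q − 4 = −9q + 3 ⇒ q = 7/15.

3/5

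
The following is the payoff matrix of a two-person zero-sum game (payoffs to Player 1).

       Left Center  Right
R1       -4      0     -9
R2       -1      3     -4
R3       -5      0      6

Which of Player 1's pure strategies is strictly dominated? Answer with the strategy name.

R1

R2 gives a strictly higher payoff than R1 against every column: -1 > -4, 3 > 0, -4 > -9.
So R1 is strictly dominated and Player 1 never plays it.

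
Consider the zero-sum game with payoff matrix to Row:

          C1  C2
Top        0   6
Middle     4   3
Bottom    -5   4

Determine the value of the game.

Row minima: Top → 0, Middle → 3, Bottom → -5; maximin = 3.
Column maxima: C1 → 4, C2 → 6; minimax = 4.
3 ≠ 4, so there is no saddle point; optimal play is mixed.
Bottom is strictly dominated by Top, so Row never plays it.
On the remaining 2×2 (Top, Middle vs C1, C2):
Let Row play Top with probability p. Expected payoff against C1: 0p + 4(1−p) = −4p + 4; against C2: 6p + 3(1−p) = 3p + 3.
Setting these equal: −4p + 4 = 3p + 3 ⇒ −7p = -1 ⇒ p = 1/7, and the value is (-4)·(1/7) + 4 = 24/7.
For Column: with q = P(C1), equating Top's and Middle's payoffs gives −6q + 6 = q + 3 ⇒ q = 3/7.

24/7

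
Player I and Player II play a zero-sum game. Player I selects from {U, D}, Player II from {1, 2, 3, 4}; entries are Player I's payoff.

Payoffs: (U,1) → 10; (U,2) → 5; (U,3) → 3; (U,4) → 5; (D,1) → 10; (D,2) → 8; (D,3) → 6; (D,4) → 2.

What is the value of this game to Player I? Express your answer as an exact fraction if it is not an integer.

4

Row minima: U → 3, D → 2; maximin = 3.
Column maxima: 1 → 10, 2 → 8, 3 → 6, 4 → 5; minimax = 5.
3 ≠ 5, so there is no saddle point; optimal play is mixed.
1 is strictly dominated by 2 (it gives Player I strictly more in every row), so Player II never plays it.
2 is strictly dominated by 3 (it gives Player I strictly more in every row), so Player II never plays it.
On the remaining 2×2 (U, D vs 3, 4):
Let Player I play U with probability p. Expected payoff against 3: 3p + 6(1−p) = −3p + 6; against 4: 5p + 2(1−p) = 3p + 2.
Setting these equal: −3p + 6 = 3p + 2 ⇒ −6p = -4 ⇒ p = 2/3, and the value is (-3)·(2/3) + 6 = 4.
For Player II: with q = P(3), equating U's and D's payoffs gives −2q + 5 = 4q + 2 ⇒ q = 1/2.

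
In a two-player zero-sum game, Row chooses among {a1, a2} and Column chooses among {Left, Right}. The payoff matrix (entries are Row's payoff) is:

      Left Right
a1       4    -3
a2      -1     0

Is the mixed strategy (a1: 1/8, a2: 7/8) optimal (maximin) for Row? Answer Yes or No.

Yes

Against Left this mix gives (1/8)·4 + (7/8)·(-1) = -3/8.
Against Right this mix gives (1/8)·(-3) + (7/8)·0 = -3/8.
All of Column's active replies (Left, Right) yield -3/8, and no column does worse for Row. The mix makes Column indifferent and guarantees -3/8, so it is optimal.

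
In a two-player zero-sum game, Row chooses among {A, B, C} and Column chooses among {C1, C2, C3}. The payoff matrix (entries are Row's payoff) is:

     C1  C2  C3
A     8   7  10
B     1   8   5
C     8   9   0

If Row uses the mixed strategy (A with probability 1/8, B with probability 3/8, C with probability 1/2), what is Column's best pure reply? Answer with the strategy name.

If Column plays C1, Row's expected payoff is (1/8)·8 + (3/8)·1 + (1/2)·8 = 43/8.
If Column plays C2, Row's expected payoff is (1/8)·7 + (3/8)·8 + (1/2)·9 = 67/8.
If Column plays C3, Row's expected payoff is (1/8)·10 + (3/8)·5 + (1/2)·0 = 25/8.
Column minimizes Row's payoff; the smallest is 25/8, so the best response is C3.

C3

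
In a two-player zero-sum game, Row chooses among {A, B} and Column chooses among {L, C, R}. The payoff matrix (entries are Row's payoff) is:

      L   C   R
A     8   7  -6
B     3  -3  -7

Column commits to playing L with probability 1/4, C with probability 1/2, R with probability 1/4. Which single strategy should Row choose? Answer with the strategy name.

Expected payoff of A: (1/4)·8 + (1/2)·7 + (1/4)·(-6) = 4.
Expected payoff of B: (1/4)·3 + (1/2)·(-3) + (1/4)·(-7) = -5/2.
The largest is 4, so Row's best response is A.

A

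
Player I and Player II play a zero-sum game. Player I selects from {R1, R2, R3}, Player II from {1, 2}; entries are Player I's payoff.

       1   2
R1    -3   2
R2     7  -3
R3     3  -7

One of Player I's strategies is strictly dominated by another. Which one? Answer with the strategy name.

R3

R2 gives a strictly higher payoff than R3 against every column: 7 > 3, -3 > -7.
So R3 is strictly dominated and Player I never plays it.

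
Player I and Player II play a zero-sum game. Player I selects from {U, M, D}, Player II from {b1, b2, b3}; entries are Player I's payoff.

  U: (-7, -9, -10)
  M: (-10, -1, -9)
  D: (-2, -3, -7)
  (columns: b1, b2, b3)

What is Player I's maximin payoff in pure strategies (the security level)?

Row minima: U → -10, M → -10, D → -7.
The best of these is -7.

-7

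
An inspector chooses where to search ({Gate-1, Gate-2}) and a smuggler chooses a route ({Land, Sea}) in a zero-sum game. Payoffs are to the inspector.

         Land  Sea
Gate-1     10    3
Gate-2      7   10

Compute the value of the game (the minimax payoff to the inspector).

Row minima: Gate-1 → 3, Gate-2 → 7; maximin = 7.
Column maxima: Land → 10, Sea → 10; minimax = 10.
7 ≠ 10, so there is no saddle point; optimal play is mixed.
Let the inspector play Gate-1 with probability p. Expected payoff against Land: 10p + 7(1−p) = 3p + 7; against Sea: 3p + 10(1−p) = −7p + 10.
Setting these equal: 3p + 7 = −7p + 10 ⇒ 10p = 3 ⇒ p = 3/10, and the value is (3)·(3/10) + 7 = 79/10.
For the smuggler: with q = P(Land), equating Gate-1's and Gate-2's payoffs gives 7q + 3 = −3q + 10 ⇒ q = 7/10.

79/10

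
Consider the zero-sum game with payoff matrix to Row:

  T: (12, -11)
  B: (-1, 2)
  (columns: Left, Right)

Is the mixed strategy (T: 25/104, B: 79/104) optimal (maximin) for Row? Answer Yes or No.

No

Against Left this mix gives (25/104)·12 + (79/104)·(-1) = 17/8.
Against Right this mix gives (25/104)·(-11) + (79/104)·2 = -9/8.
Column will play Right, holding Row to -9/8. Shifting weight toward the row that does better against Right would raise this floor (the equalizing mix achieves 1/2 against both Right and Left), so the proposed strategy is not optimal.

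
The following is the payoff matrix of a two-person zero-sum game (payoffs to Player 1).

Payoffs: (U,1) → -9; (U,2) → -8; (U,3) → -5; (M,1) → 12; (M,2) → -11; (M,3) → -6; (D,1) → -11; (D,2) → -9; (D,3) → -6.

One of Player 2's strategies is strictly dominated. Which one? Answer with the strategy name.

3

2 holds Player 1's payoff strictly below 3 in every row: -8 < -5, -11 < -6, -9 < -6.
So 3 is strictly dominated for Player 2.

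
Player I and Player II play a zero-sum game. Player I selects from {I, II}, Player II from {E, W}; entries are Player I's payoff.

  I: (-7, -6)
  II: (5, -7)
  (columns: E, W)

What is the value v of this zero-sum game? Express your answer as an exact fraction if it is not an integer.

-79/13

Row minima: I → -7, II → -7; maximin = -7.
Column maxima: E → 5, W → -6; minimax = -6.
-7 ≠ -6, so there is no saddle point; optimal play is mixed.
Let Player I play I with probability p. Expected payoff against E: (-7)p + 5(1−p) = −12p + 5; against W: (-6)p + (-7)(1−p) = p − 7.
Setting these equal: −12p + 5 = p − 7 ⇒ −13p = -12 ⇒ p = 12/13, and the value is (-12)·(12/13) + 5 = -79/13.
For Player II: with q = P(E), equating I's and II's payoffs gives −q − 6 = 12q − 7 ⇒ q = 1/13.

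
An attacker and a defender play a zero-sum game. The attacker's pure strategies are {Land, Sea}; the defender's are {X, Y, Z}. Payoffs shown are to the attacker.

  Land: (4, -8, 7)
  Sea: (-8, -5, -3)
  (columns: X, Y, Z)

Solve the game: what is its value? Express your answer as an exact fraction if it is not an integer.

-28/5

Row minima: Land → -8, Sea → -8; maximin = -8.
Column maxima: X → 4, Y → -5, Z → 7; minimax = -5.
-8 ≠ -5, so there is no saddle point; optimal play is mixed.
Z is strictly dominated by X (it gives the attacker strictly more in every row), so the defender never plays it.
On the remaining 2×2 (Land, Sea vs X, Y):
Let the attacker play Land with probability p. Expected payoff against X: 4p + (-8)(1−p) = 12p − 8; against Y: (-8)p + (-5)(1−p) = −3p − 5.
Setting these equal: 12p − 8 = −3p − 5 ⇒ 15p = 3 ⇒ p = 1/5, and the value is (12)·(1/5) − 8 = -28/5.
For the defender: with q = P(X), equating Land's and Sea's payoffs gives 12q − 8 = −3q − 5 ⇒ q = 1/5.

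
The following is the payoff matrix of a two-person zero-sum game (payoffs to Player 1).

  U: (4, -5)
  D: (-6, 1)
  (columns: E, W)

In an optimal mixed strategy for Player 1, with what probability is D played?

9/16

Row minima: U → -5, D → -6; maximin = -5.
Column maxima: E → 4, W → 1; minimax = 1.
-5 ≠ 1, so there is no saddle point; optimal play is mixed.
Let Player 1 play U with probability p. Expected payoff against E: 4p + (-6)(1−p) = 10p − 6; against W: (-5)p + 1(1−p) = −6p + 1.
Setting these equal: 10p − 6 = −6p + 1 ⇒ 16p = 7 ⇒ p = 7/16, and the value is (10)·(7/16) − 6 = -13/8.
For Player 2: with q = P(E), equating U's and D's payoffs gives 9q − 5 = −7q + 1 ⇒ q = 3/8.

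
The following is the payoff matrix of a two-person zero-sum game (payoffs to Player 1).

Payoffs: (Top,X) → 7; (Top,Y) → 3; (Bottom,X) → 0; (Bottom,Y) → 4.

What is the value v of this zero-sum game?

Row minima: Top → 3, Bottom → 0; maximin = 3.
Column maxima: X → 7, Y → 4; minimax = 4.
3 ≠ 4, so there is no saddle point; optimal play is mixed.
Let Player 1 play Top with probability p. Expected payoff against X: 7p + 0(1−p) = 7p; against Y: 3p + 4(1−p) = −p + 4.
Setting these equal: 7p = −p + 4 ⇒ 8p = 4 ⇒ p = 1/2, and the value is (7)·(1/2) = 7/2.
For Player 2: with q = P(X), equating Top's and Bottom's payoffs gives 4q + 3 = −4q + 4 ⇒ q = 1/8.

7/2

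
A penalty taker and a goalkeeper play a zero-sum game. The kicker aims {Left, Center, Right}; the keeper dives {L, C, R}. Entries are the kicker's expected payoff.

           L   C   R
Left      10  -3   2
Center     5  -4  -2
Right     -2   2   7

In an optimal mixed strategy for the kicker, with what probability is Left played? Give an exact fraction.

4/17

Row minima: Left → -3, Center → -4, Right → -2; maximin = -2.
Column maxima: L → 10, C → 2, R → 7; minimax = 2.
-2 ≠ 2, so there is no saddle point; optimal play is mixed.
Center is strictly dominated by Left, so the kicker never plays it.
R is strictly dominated by C (it gives the kicker strictly more in every row), so the keeper never plays it.
On the remaining 2×2 (Left, Right vs L, C):
Let the kicker play Left with probability p. Expected payoff against L: 10p + (-2)(1−p) = 12p − 2; against C: (-3)p + 2(1−p) = −5p + 2.
Setting these equal: 12p − 2 = −5p + 2 ⇒ 17p = 4 ⇒ p = 4/17, and the value is (12)·(4/17) − 2 = 14/17.
For the keeper: with q = P(L), equating Left's and Right's payoffs gives 13q − 3 = −4q + 2 ⇒ q = 5/17.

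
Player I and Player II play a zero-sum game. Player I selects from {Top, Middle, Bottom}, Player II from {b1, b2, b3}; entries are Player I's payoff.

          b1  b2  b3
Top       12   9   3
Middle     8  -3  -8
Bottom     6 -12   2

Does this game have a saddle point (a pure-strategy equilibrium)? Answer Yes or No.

Row minima: Top → 3, Middle → -8, Bottom → -12; maximin = 3.
Column maxima: b1 → 12, b2 → 9, b3 → 3; minimax = 3.
maximin = minimax = 3, so a saddle point exists.

Yes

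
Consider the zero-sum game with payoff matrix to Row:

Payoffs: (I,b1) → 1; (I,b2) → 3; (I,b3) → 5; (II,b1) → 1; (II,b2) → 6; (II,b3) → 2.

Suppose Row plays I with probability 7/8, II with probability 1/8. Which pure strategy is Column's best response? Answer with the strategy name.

b1

If Column plays b1, Row's expected payoff is (7/8)·1 + (1/8)·1 = 1.
If Column plays b2, Row's expected payoff is (7/8)·3 + (1/8)·6 = 27/8.
If Column plays b3, Row's expected payoff is (7/8)·5 + (1/8)·2 = 37/8.
Column minimizes Row's payoff; the smallest is 1, so the best response is b1.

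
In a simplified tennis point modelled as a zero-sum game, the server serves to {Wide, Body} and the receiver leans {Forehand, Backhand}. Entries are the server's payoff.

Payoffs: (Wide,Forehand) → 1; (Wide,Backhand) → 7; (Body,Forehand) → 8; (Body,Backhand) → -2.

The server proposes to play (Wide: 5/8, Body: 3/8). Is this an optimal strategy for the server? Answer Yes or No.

Against Forehand this mix gives (5/8)·1 + (3/8)·8 = 29/8.
Against Backhand this mix gives (5/8)·7 + (3/8)·(-2) = 29/8.
All of the receiver's active replies (Forehand, Backhand) yield 29/8, and no column does worse for the server. The mix makes the receiver indifferent and guarantees 29/8, so it is optimal.

Yes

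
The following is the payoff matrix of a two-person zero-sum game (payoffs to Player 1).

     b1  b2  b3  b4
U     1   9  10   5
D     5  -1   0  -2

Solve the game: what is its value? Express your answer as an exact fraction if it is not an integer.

27/11

Row minima: U → 1, D → -2; maximin = 1.
Column maxima: b1 → 5, b2 → 9, b3 → 10, b4 → 5; minimax = 5.
1 ≠ 5, so there is no saddle point; optimal play is mixed.
b2 is strictly dominated by b4 (it gives Player 1 strictly more in every row), so Player 2 never plays it.
b3 is strictly dominated by b4 (it gives Player 1 strictly more in every row), so Player 2 never plays it.
On the remaining 2×2 (U, D vs b1, b4):
Let Player 1 play U with probability p. Expected payoff against b1: 1p + 5(1−p) = −4p + 5; against b4: 5p + (-2)(1−p) = 7p − 2.
Setting these equal: −4p + 5 = 7p − 2 ⇒ −11p = -7 ⇒ p = 7/11, and the value is (-4)·(7/11) + 5 = 27/11.
For Player 2: with q = P(b1), equating U's and D's payoffs gives −4q + 5 = 7q − 2 ⇒ q = 7/11.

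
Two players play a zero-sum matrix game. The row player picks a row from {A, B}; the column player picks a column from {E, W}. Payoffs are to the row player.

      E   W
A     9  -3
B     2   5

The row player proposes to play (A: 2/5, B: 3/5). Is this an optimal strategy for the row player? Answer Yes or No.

Against E this mix gives (2/5)·9 + (3/5)·2 = 24/5.
Against W this mix gives (2/5)·(-3) + (3/5)·5 = 9/5.
The column player will play W, holding the row player to 9/5. Shifting weight toward the row that does better against W would raise this floor (the equalizing mix achieves 17/5 against both W and E), so the proposed strategy is not optimal.

No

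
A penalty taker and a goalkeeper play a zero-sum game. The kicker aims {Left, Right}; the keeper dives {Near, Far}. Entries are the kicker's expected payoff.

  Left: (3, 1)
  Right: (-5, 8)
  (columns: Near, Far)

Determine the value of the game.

29/15

Row minima: Left → 1, Right → -5; maximin = 1.
Column maxima: Near → 3, Far → 8; minimax = 3.
1 ≠ 3, so there is no saddle point; optimal play is mixed.
Let the kicker play Left with probability p. Expected payoff against Near: 3p + (-5)(1−p) = 8p − 5; against Far: 1p + 8(1−p) = −7p + 8.
Setting these equal: 8p − 5 = −7p + 8 ⇒ 15p = 13 ⇒ p = 13/15, and the value is (8)·(13/15) − 5 = 29/15.
For the keeper: with q = P(Near), equating Left's and Right's payoffs gives 2q + 1 = −13q + 8 ⇒ q = 7/15.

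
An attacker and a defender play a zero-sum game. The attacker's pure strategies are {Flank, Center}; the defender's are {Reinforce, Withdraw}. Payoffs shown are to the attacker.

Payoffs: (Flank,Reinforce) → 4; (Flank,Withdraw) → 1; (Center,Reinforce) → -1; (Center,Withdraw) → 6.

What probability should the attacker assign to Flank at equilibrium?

Row minima: Flank → 1, Center → -1; maximin = 1.
Column maxima: Reinforce → 4, Withdraw → 6; minimax = 4.
1 ≠ 4, so there is no saddle point; optimal play is mixed.
Let the attacker play Flank with probability p. Expected payoff against Reinforce: 4p + (-1)(1−p) = 5p − 1; against Withdraw: 1p + 6(1−p) = −5p + 6.
Setting these equal: 5p − 1 = −5p + 6 ⇒ 10p = 7 ⇒ p = 7/10, and the value is (5)·(7/10) − 1 = 5/2.
For the defender: with q = P(Reinforce), equating Flank's and Center's payoffs gives 3q + 1 = −7q + 6 ⇒ q = 1/2.

7/10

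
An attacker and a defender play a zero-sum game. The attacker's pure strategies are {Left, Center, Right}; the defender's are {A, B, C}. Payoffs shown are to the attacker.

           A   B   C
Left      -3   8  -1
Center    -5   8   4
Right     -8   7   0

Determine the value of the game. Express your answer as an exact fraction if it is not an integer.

Row minima: Left → -3, Center → -5, Right → -8; maximin = -3.
Column maxima: A → -3, B → 8, C → 4; minimax = -3.
Since maximin = minimax = -3, there is a saddle point and the value is -3.

-3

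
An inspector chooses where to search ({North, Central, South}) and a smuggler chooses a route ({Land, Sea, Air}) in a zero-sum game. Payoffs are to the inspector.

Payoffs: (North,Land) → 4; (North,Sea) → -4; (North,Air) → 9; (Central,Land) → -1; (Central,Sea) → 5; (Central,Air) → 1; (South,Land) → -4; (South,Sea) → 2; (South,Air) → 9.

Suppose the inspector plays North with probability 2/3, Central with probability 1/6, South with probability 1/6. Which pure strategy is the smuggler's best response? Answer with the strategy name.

If the smuggler plays Land, the inspector's expected payoff is (2/3)·4 + (1/6)·(-1) + (1/6)·(-4) = 11/6.
If the smuggler plays Sea, the inspector's expected payoff is (2/3)·(-4) + (1/6)·5 + (1/6)·2 = -3/2.
If the smuggler plays Air, the inspector's expected payoff is (2/3)·9 + (1/6)·1 + (1/6)·9 = 23/3.
The smuggler minimizes the inspector's payoff; the smallest is -3/2, so the best response is Sea.

Sea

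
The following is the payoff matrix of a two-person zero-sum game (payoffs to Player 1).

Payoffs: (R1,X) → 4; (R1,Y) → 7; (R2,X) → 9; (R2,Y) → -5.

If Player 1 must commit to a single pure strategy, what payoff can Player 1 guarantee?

4

Row minima: R1 → 4, R2 → -5.
The best of these is 4.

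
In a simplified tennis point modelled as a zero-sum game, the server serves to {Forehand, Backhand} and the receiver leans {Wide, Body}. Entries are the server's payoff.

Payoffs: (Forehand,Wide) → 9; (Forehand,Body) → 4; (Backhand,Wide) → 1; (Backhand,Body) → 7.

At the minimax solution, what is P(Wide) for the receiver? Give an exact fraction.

Row minima: Forehand → 4, Backhand → 1; maximin = 4.
Column maxima: Wide → 9, Body → 7; minimax = 7.
4 ≠ 7, so there is no saddle point; optimal play is mixed.
Let the server play Forehand with probability p. Expected payoff against Wide: 9p + 1(1−p) = 8p + 1; against Body: 4p + 7(1−p) = −3p + 7.
Setting these equal: 8p + 1 = −3p + 7 ⇒ 11p = 6 ⇒ p = 6/11, and the value is (8)·(6/11) + 1 = 59/11.
For the receiver: with q = P(Wide), equating Forehand's and Backhand's payoffs gives 5q + 4 = −6q + 7 ⇒ q = 3/11.

3/11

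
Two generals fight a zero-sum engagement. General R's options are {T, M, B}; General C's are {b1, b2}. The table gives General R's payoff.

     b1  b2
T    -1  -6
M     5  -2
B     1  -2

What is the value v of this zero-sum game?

Row minima: T → -6, M → -2, B → -2; maximin = -2.
Column maxima: b1 → 5, b2 → -2; minimax = -2.
Since maximin = minimax = -2, there is a saddle point and the value is -2.

-2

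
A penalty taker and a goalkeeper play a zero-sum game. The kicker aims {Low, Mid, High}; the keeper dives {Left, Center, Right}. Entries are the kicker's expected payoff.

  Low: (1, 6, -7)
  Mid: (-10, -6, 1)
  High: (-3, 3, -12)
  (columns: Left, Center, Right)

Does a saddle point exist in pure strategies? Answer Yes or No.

Row minima: Low → -7, Mid → -10, High → -12; maximin = -7.
Column maxima: Left → 1, Center → 6, Right → 1; minimax = 1.
-7 ≠ 1, so no pure-strategy equilibrium exists.

No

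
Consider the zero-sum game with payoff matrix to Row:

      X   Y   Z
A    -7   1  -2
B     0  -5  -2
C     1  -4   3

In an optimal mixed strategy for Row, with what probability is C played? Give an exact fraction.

8/13

Row minima: A → -7, B → -5, C → -4; maximin = -4.
Column maxima: X → 1, Y → 1, Z → 3; minimax = 1.
-4 ≠ 1, so there is no saddle point; optimal play is mixed.
B is strictly dominated by C, so Row never plays it.
With B eliminated, Z is strictly dominated by X (it gives Row strictly more in every remaining row), so Column never plays it.
On the remaining 2×2 (A, C vs X, Y):
Let Row play A with probability p. Expected payoff against X: (-7)p + 1(1−p) = −8p + 1; against Y: 1p + (-4)(1−p) = 5p − 4.
Setting these equal: −8p + 1 = 5p − 4 ⇒ −13p = -5 ⇒ p = 5/13, and the value is (-8)·(5/13) + 1 = -27/13.
For Column: with q = P(X), equating A's and C's payoffs gives −8q + 1 = 5q − 4 ⇒ q = 5/13.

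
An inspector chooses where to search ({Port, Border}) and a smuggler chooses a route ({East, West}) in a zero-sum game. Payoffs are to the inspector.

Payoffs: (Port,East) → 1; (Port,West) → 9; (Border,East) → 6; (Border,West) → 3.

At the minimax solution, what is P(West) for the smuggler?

5/11

Row minima: Port → 1, Border → 3; maximin = 3.
Column maxima: East → 6, West → 9; minimax = 6.
3 ≠ 6, so there is no saddle point; optimal play is mixed.
Let the inspector play Port with probability p. Expected payoff against East: 1p + 6(1−p) = −5p + 6; against West: 9p + 3(1−p) = 6p + 3.
Setting these equal: −5p + 6 = 6p + 3 ⇒ −11p = -3 ⇒ p = 3/11, and the value is (-5)·(3/11) + 6 = 51/11.
For the smuggler: with q = P(East), equating Port's and Border's payoffs gives −8q + 9 = 3q + 3 ⇒ q = 6/11.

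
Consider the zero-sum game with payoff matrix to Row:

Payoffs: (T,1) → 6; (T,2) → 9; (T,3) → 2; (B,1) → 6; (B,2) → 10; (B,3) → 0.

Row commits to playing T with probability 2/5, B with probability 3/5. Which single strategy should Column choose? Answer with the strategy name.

3

If Column plays 1, Row's expected payoff is (2/5)·6 + (3/5)·6 = 6.
If Column plays 2, Row's expected payoff is (2/5)·9 + (3/5)·10 = 48/5.
If Column plays 3, Row's expected payoff is (2/5)·2 + (3/5)·0 = 4/5.
Column minimizes Row's payoff; the smallest is 4/5, so the best response is 3.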